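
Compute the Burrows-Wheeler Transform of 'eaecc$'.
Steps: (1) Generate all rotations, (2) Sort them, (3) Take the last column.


Rotations (sorted):
  0: $eaecc -> last char: c
  1: aecc$e -> last char: e
  2: c$eaec -> last char: c
  3: cc$eae -> last char: e
  4: eaecc$ -> last char: $
  5: ecc$ea -> last char: a


BWT = cece$a


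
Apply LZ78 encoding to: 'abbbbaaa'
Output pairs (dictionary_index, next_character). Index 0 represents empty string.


LZ78 encoding steps:
Dictionary: {0: ''}
Step 1: w='' (idx 0), next='a' -> output (0, 'a'), add 'a' as idx 1
Step 2: w='' (idx 0), next='b' -> output (0, 'b'), add 'b' as idx 2
Step 3: w='b' (idx 2), next='b' -> output (2, 'b'), add 'bb' as idx 3
Step 4: w='b' (idx 2), next='a' -> output (2, 'a'), add 'ba' as idx 4
Step 5: w='a' (idx 1), next='a' -> output (1, 'a'), add 'aa' as idx 5


Encoded: [(0, 'a'), (0, 'b'), (2, 'b'), (2, 'a'), (1, 'a')]


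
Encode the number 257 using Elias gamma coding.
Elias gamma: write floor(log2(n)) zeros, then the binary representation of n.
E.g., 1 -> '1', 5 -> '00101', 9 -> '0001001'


num_bits = floor(log2(257)) + 1 = 9
leading_zeros = num_bits - 1 = 8
binary(257) = 100000001

Elias gamma(257) = '00000000' + '100000001' = 00000000100000001 (17 bits)


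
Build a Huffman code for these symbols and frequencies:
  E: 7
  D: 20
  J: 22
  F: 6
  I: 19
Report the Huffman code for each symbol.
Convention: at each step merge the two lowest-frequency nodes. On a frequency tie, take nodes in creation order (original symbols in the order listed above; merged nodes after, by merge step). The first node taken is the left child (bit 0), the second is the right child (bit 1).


Huffman tree construction:
Step 1: Merge F(6) + E(7) = 13
Step 2: Merge (F+E)(13) + I(19) = 32
Step 3: Merge D(20) + J(22) = 42
Step 4: Merge ((F+E)+I)(32) + (D+J)(42) = 74
Read each symbol's code off the tree from the root (left child = 0, right child = 1).

Codes:
  E: 001 (length 3)
  D: 10 (length 2)
  J: 11 (length 2)
  F: 000 (length 3)
  I: 01 (length 2)
Average code length: 161/74 = 2.1757 bits/symbol


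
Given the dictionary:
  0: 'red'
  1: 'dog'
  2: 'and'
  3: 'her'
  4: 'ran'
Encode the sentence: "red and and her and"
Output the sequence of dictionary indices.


Look up each word in the dictionary:
  'red' -> 0
  'and' -> 2
  'and' -> 2
  'her' -> 3
  'and' -> 2

Encoded: [0, 2, 2, 3, 2]


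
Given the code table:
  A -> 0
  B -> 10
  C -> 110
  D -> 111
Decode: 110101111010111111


Decoding:
110 -> C
10 -> B
111 -> D
10 -> B
10 -> B
111 -> D
111 -> D


Result: CBDBBDD


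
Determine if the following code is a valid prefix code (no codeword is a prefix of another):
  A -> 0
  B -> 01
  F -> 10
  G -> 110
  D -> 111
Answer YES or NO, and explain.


Checking each pair (does one codeword prefix another?):
  A='0' vs B='01': prefix -- VIOLATION

NO -- this is NOT a valid prefix code. A (0) is a prefix of B (01).


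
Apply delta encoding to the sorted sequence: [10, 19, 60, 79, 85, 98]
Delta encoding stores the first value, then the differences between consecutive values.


First value: 10
Deltas:
  19 - 10 = 9
  60 - 19 = 41
  79 - 60 = 19
  85 - 79 = 6
  98 - 85 = 13


Delta encoded: [10, 9, 41, 19, 6, 13]


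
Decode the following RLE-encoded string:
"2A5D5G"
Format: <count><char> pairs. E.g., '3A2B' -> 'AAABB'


Expanding each <count><char> pair:
  2A -> 'AA'
  5D -> 'DDDDD'
  5G -> 'GGGGG'

Decoded = AADDDDDGGGGG


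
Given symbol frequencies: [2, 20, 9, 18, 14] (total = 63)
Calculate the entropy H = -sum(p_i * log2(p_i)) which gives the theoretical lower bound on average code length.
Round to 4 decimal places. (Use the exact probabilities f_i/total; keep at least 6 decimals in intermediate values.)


Per-symbol terms -p_i * log2(p_i) with p_i = f_i/63:
  p = 2/63 = 0.031746: log2(p) = -4.977280, -p*log2(p) = 0.158009
  p = 20/63 = 0.317460: log2(p) = -1.655352, -p*log2(p) = 0.525509
  p = 9/63 = 0.142857: log2(p) = -2.807355, -p*log2(p) = 0.401051
  p = 18/63 = 0.285714: log2(p) = -1.807355, -p*log2(p) = 0.516387
  p = 14/63 = 0.222222: log2(p) = -2.169925, -p*log2(p) = 0.482206
H = 0.158009 + 0.525509 + 0.401051 + 0.516387 + 0.482206 = 2.083162

H = 2.0832 bits/symbol


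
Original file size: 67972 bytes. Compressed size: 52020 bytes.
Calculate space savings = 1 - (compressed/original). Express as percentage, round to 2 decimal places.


ratio = compressed/original = 52020/67972 = 0.765315
savings = 1 - ratio = 1 - 0.765315 = 0.234685
as a percentage: 0.234685 * 100 = 23.47%

Space savings = 1 - 52020/67972 = 23.47%


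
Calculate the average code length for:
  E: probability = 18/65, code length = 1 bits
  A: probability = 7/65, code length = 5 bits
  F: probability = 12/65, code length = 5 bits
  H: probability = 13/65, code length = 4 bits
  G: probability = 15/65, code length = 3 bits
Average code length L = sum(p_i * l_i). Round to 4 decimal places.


Weighted contributions p_i * l_i:
  E: (18/65) * 1 = 18/65
  A: (7/65) * 5 = 35/65
  F: (12/65) * 5 = 60/65
  H: (13/65) * 4 = 52/65
  G: (15/65) * 3 = 45/65
Sum = (18 + 35 + 60 + 52 + 45)/65 = 210/65

L = 210/65 = 3.2308 bits/symbol


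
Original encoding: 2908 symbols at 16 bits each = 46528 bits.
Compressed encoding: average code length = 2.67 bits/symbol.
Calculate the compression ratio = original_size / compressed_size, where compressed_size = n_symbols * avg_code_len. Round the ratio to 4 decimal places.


original_size = n_symbols * orig_bits = 2908 * 16 = 46528 bits
compressed_size = n_symbols * avg_code_len = 2908 * 2.67 = 7764.36 bits
ratio = original_size / compressed_size = 46528 / 7764.36 = 5.9925

Compression ratio = 5.9925


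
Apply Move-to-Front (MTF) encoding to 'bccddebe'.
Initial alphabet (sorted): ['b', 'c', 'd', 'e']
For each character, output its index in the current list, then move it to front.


MTF encoding:
'b': index 0 in ['b', 'c', 'd', 'e'] -> ['b', 'c', 'd', 'e']
'c': index 1 in ['b', 'c', 'd', 'e'] -> ['c', 'b', 'd', 'e']
'c': index 0 in ['c', 'b', 'd', 'e'] -> ['c', 'b', 'd', 'e']
'd': index 2 in ['c', 'b', 'd', 'e'] -> ['d', 'c', 'b', 'e']
'd': index 0 in ['d', 'c', 'b', 'e'] -> ['d', 'c', 'b', 'e']
'e': index 3 in ['d', 'c', 'b', 'e'] -> ['e', 'd', 'c', 'b']
'b': index 3 in ['e', 'd', 'c', 'b'] -> ['b', 'e', 'd', 'c']
'e': index 1 in ['b', 'e', 'd', 'c'] -> ['e', 'b', 'd', 'c']


Output: [0, 1, 0, 2, 0, 3, 3, 1]


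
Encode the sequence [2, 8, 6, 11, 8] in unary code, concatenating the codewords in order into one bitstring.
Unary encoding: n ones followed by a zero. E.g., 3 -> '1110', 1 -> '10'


Encode each number as n ones followed by a terminating 0:
  2 -> 110 (3 bits)
  8 -> 111111110 (9 bits)
  6 -> 1111110 (7 bits)
  11 -> 111111111110 (12 bits)
  8 -> 111111110 (9 bits)
Total length = 3 + 9 + 7 + 12 + 9 = 40 bits.

Unary([2, 8, 6, 11, 8]) = 1101111111101111110111111111110111111110 (40 bits)


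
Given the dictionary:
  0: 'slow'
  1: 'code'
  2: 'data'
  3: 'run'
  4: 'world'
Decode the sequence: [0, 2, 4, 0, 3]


Look up each index in the dictionary:
  0 -> 'slow'
  2 -> 'data'
  4 -> 'world'
  0 -> 'slow'
  3 -> 'run'

Decoded: "slow data world slow run"


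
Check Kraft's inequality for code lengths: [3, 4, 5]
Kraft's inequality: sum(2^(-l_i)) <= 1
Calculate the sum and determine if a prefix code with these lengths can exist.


Sum = 2^(-3) + 2^(-4) + 2^(-5)
    = 0.125 + 0.0625 + 0.03125
    = 7/32 = 0.21875
Since 0.21875 <= 1, Kraft's inequality IS satisfied.
A prefix code with these lengths CAN exist.

Kraft sum = 0.21875. Satisfied.


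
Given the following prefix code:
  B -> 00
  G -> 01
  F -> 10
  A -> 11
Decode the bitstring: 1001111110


Decoding step by step:
Bits 10 -> F
Bits 01 -> G
Bits 11 -> A
Bits 11 -> A
Bits 10 -> F


Decoded message: FGAAF


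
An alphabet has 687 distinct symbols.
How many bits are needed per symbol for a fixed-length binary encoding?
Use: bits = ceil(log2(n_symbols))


log2(687) = 9.4242
Bracket: 2^9 = 512 < 687 <= 2^10 = 1024
So ceil(log2(687)) = 10

bits = ceil(log2(687)) = ceil(9.4242) = 10 bits


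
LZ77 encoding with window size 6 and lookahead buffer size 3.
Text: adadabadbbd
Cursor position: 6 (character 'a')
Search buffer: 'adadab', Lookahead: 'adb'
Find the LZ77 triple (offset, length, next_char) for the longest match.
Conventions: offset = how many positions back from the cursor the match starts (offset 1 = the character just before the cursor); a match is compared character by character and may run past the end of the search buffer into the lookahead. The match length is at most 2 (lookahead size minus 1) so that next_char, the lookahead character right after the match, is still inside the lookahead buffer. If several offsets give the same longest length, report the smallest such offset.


Try each offset into the search buffer:
  offset=1 (pos 5, char 'b'): match length 0
  offset=2 (pos 4, char 'a'): match length 1
  offset=3 (pos 3, char 'd'): match length 0
  offset=4 (pos 2, char 'a'): match length 2
  offset=5 (pos 1, char 'd'): match length 0
  offset=6 (pos 0, char 'a'): match length 2
Longest match has length 2, found at offsets 4, 6; take the smallest, offset 4.
next_char = character at position 6 + 2 = 8 -> 'b'

Best match: offset=4, length=2 (matching 'ad' starting at position 2)
LZ77 triple: (4, 2, 'b')


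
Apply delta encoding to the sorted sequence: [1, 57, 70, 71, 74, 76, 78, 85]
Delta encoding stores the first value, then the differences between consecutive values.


First value: 1
Deltas:
  57 - 1 = 56
  70 - 57 = 13
  71 - 70 = 1
  74 - 71 = 3
  76 - 74 = 2
  78 - 76 = 2
  85 - 78 = 7


Delta encoded: [1, 56, 13, 1, 3, 2, 2, 7]


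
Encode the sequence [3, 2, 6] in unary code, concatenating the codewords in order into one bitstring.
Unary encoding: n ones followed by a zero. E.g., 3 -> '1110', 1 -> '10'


Encode each number as n ones followed by a terminating 0:
  3 -> 1110 (4 bits)
  2 -> 110 (3 bits)
  6 -> 1111110 (7 bits)
Total length = 4 + 3 + 7 = 14 bits.

Unary([3, 2, 6]) = 11101101111110 (14 bits)


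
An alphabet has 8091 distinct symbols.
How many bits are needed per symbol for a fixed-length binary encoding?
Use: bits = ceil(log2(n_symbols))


log2(8091) = 12.9821
Bracket: 2^12 = 4096 < 8091 <= 2^13 = 8192
So ceil(log2(8091)) = 13

bits = ceil(log2(8091)) = ceil(12.9821) = 13 bits


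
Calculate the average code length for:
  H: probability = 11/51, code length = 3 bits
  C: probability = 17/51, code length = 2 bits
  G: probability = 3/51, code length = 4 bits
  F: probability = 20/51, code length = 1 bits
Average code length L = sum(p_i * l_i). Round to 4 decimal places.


Weighted contributions p_i * l_i:
  H: (11/51) * 3 = 33/51
  C: (17/51) * 2 = 34/51
  G: (3/51) * 4 = 12/51
  F: (20/51) * 1 = 20/51
Sum = (33 + 34 + 12 + 20)/51 = 99/51

L = 99/51 = 1.9412 bits/symbol


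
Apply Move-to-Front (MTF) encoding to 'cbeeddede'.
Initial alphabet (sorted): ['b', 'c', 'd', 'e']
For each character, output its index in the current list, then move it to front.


MTF encoding:
'c': index 1 in ['b', 'c', 'd', 'e'] -> ['c', 'b', 'd', 'e']
'b': index 1 in ['c', 'b', 'd', 'e'] -> ['b', 'c', 'd', 'e']
'e': index 3 in ['b', 'c', 'd', 'e'] -> ['e', 'b', 'c', 'd']
'e': index 0 in ['e', 'b', 'c', 'd'] -> ['e', 'b', 'c', 'd']
'd': index 3 in ['e', 'b', 'c', 'd'] -> ['d', 'e', 'b', 'c']
'd': index 0 in ['d', 'e', 'b', 'c'] -> ['d', 'e', 'b', 'c']
'e': index 1 in ['d', 'e', 'b', 'c'] -> ['e', 'd', 'b', 'c']
'd': index 1 in ['e', 'd', 'b', 'c'] -> ['d', 'e', 'b', 'c']
'e': index 1 in ['d', 'e', 'b', 'c'] -> ['e', 'd', 'b', 'c']


Output: [1, 1, 3, 0, 3, 0, 1, 1, 1]


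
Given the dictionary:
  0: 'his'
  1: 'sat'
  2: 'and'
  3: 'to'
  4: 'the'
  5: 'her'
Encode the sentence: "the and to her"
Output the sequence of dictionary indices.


Look up each word in the dictionary:
  'the' -> 4
  'and' -> 2
  'to' -> 3
  'her' -> 5

Encoded: [4, 2, 3, 5]


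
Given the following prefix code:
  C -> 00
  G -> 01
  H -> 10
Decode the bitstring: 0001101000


Decoding step by step:
Bits 00 -> C
Bits 01 -> G
Bits 10 -> H
Bits 10 -> H
Bits 00 -> C


Decoded message: CGHHC


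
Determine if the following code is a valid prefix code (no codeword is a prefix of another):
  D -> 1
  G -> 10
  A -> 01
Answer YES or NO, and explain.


Checking each pair (does one codeword prefix another?):
  D='1' vs G='10': prefix -- VIOLATION

NO -- this is NOT a valid prefix code. D (1) is a prefix of G (10).


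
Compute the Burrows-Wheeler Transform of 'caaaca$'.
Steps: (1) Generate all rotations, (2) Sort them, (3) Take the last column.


Rotations (sorted):
  0: $caaaca -> last char: a
  1: a$caaac -> last char: c
  2: aaaca$c -> last char: c
  3: aaca$ca -> last char: a
  4: aca$caa -> last char: a
  5: ca$caaa -> last char: a
  6: caaaca$ -> last char: $


BWT = accaaa$


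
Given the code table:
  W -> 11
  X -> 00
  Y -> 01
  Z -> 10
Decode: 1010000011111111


Decoding:
10 -> Z
10 -> Z
00 -> X
00 -> X
11 -> W
11 -> W
11 -> W
11 -> W


Result: ZZXXWWWW


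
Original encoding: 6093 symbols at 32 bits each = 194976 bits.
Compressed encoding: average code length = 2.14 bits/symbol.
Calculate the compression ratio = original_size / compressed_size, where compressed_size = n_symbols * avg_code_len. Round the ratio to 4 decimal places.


original_size = n_symbols * orig_bits = 6093 * 32 = 194976 bits
compressed_size = n_symbols * avg_code_len = 6093 * 2.14 = 13039.02 bits
ratio = original_size / compressed_size = 194976 / 13039.02 = 14.9533

Compression ratio = 14.9533


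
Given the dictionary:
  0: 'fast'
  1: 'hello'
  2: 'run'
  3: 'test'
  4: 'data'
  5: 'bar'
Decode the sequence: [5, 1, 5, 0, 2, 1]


Look up each index in the dictionary:
  5 -> 'bar'
  1 -> 'hello'
  5 -> 'bar'
  0 -> 'fast'
  2 -> 'run'
  1 -> 'hello'

Decoded: "bar hello bar fast run hello"


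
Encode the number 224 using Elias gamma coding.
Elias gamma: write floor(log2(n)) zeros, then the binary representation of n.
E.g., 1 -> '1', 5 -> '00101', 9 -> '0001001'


num_bits = floor(log2(224)) + 1 = 8
leading_zeros = num_bits - 1 = 7
binary(224) = 11100000

Elias gamma(224) = '0000000' + '11100000' = 000000011100000 (15 bits)


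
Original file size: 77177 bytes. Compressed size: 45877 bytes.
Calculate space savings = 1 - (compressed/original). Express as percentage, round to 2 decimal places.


ratio = compressed/original = 45877/77177 = 0.594439
savings = 1 - ratio = 1 - 0.594439 = 0.405561
as a percentage: 0.405561 * 100 = 40.56%

Space savings = 1 - 45877/77177 = 40.56%


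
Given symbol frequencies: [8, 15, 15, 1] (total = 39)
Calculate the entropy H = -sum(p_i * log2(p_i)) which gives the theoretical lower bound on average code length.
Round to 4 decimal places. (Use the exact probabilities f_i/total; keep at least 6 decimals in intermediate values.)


Per-symbol terms -p_i * log2(p_i) with p_i = f_i/39:
  p = 8/39 = 0.205128: log2(p) = -2.285402, -p*log2(p) = 0.468800
  p = 15/39 = 0.384615: log2(p) = -1.378512, -p*log2(p) = 0.530197
  p = 15/39 = 0.384615: log2(p) = -1.378512, -p*log2(p) = 0.530197
  p = 1/39 = 0.025641: log2(p) = -5.285402, -p*log2(p) = 0.135523
H = 0.468800 + 0.530197 + 0.530197 + 0.135523 = 1.664717

H = 1.6647 bits/symbol


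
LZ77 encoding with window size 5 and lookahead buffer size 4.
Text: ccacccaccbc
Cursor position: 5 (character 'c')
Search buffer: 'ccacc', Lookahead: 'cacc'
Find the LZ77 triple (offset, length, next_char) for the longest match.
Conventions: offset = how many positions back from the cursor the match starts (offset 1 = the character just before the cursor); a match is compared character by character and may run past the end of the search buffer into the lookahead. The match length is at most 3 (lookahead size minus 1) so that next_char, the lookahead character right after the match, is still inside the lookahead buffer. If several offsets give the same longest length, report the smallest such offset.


Try each offset into the search buffer:
  offset=1 (pos 4, char 'c'): match length 1
  offset=2 (pos 3, char 'c'): match length 1
  offset=3 (pos 2, char 'a'): match length 0
  offset=4 (pos 1, char 'c'): match length 3
  offset=5 (pos 0, char 'c'): match length 1
Longest match has length 3 at offset 4.
next_char = character at position 5 + 3 = 8 -> 'c'

Best match: offset=4, length=3 (matching 'cac' starting at position 1)
LZ77 triple: (4, 3, 'c')


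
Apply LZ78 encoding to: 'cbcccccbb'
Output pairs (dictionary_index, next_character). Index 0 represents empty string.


LZ78 encoding steps:
Dictionary: {0: ''}
Step 1: w='' (idx 0), next='c' -> output (0, 'c'), add 'c' as idx 1
Step 2: w='' (idx 0), next='b' -> output (0, 'b'), add 'b' as idx 2
Step 3: w='c' (idx 1), next='c' -> output (1, 'c'), add 'cc' as idx 3
Step 4: w='cc' (idx 3), next='c' -> output (3, 'c'), add 'ccc' as idx 4
Step 5: w='b' (idx 2), next='b' -> output (2, 'b'), add 'bb' as idx 5


Encoded: [(0, 'c'), (0, 'b'), (1, 'c'), (3, 'c'), (2, 'b')]


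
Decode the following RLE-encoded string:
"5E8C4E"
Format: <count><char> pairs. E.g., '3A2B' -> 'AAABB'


Expanding each <count><char> pair:
  5E -> 'EEEEE'
  8C -> 'CCCCCCCC'
  4E -> 'EEEE'

Decoded = EEEEECCCCCCCCEEEE


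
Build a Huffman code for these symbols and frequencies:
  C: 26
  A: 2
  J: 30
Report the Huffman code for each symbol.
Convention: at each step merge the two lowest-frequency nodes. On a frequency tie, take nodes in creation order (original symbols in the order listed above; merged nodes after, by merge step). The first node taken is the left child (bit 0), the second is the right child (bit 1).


Huffman tree construction:
Step 1: Merge A(2) + C(26) = 28
Step 2: Merge (A+C)(28) + J(30) = 58
Read each symbol's code off the tree from the root (left child = 0, right child = 1).

Codes:
  C: 01 (length 2)
  A: 00 (length 2)
  J: 1 (length 1)
Average code length: 86/58 = 1.4828 bits/symbol


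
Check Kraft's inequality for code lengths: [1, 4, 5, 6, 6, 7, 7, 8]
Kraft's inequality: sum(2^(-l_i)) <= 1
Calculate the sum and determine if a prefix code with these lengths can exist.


Sum = 2^(-1) + 2^(-4) + 2^(-5) + 2^(-6) + 2^(-6) + 2^(-7) + 2^(-7) + 2^(-8)
    = 0.5 + 0.0625 + 0.03125 + 0.015625 + 0.015625 + 0.0078125 + 0.0078125 + 0.00390625
    = 165/256 = 0.64453125
Since 0.64453125 <= 1, Kraft's inequality IS satisfied.
A prefix code with these lengths CAN exist.

Kraft sum = 0.64453125. Satisfied.


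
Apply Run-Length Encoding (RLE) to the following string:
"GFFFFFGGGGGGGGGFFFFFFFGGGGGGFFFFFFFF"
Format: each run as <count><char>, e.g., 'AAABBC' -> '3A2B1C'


Scanning runs left to right:
  i=0: run of 'G' x 1 -> '1G'
  i=1: run of 'F' x 5 -> '5F'
  i=6: run of 'G' x 9 -> '9G'
  i=15: run of 'F' x 7 -> '7F'
  i=22: run of 'G' x 6 -> '6G'
  i=28: run of 'F' x 8 -> '8F'

RLE = 1G5F9G7F6G8F


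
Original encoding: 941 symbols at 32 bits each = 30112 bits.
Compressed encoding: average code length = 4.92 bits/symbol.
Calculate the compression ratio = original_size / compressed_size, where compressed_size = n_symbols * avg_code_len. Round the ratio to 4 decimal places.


original_size = n_symbols * orig_bits = 941 * 32 = 30112 bits
compressed_size = n_symbols * avg_code_len = 941 * 4.92 = 4629.72 bits
ratio = original_size / compressed_size = 30112 / 4629.72 = 6.5041

Compression ratio = 6.5041


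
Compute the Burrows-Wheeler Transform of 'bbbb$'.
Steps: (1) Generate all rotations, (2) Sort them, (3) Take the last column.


Rotations (sorted):
  0: $bbbb -> last char: b
  1: b$bbb -> last char: b
  2: bb$bb -> last char: b
  3: bbb$b -> last char: b
  4: bbbb$ -> last char: $


BWT = bbbb$


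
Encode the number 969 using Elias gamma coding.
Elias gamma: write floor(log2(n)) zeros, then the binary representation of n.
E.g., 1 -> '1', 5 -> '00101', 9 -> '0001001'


num_bits = floor(log2(969)) + 1 = 10
leading_zeros = num_bits - 1 = 9
binary(969) = 1111001001

Elias gamma(969) = '000000000' + '1111001001' = 0000000001111001001 (19 bits)


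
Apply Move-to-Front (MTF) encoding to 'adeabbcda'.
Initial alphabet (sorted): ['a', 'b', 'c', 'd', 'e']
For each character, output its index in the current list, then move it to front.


MTF encoding:
'a': index 0 in ['a', 'b', 'c', 'd', 'e'] -> ['a', 'b', 'c', 'd', 'e']
'd': index 3 in ['a', 'b', 'c', 'd', 'e'] -> ['d', 'a', 'b', 'c', 'e']
'e': index 4 in ['d', 'a', 'b', 'c', 'e'] -> ['e', 'd', 'a', 'b', 'c']
'a': index 2 in ['e', 'd', 'a', 'b', 'c'] -> ['a', 'e', 'd', 'b', 'c']
'b': index 3 in ['a', 'e', 'd', 'b', 'c'] -> ['b', 'a', 'e', 'd', 'c']
'b': index 0 in ['b', 'a', 'e', 'd', 'c'] -> ['b', 'a', 'e', 'd', 'c']
'c': index 4 in ['b', 'a', 'e', 'd', 'c'] -> ['c', 'b', 'a', 'e', 'd']
'd': index 4 in ['c', 'b', 'a', 'e', 'd'] -> ['d', 'c', 'b', 'a', 'e']
'a': index 3 in ['d', 'c', 'b', 'a', 'e'] -> ['a', 'd', 'c', 'b', 'e']


Output: [0, 3, 4, 2, 3, 0, 4, 4, 3]


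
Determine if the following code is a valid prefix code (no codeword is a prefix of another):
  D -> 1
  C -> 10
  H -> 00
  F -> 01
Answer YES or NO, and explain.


Checking each pair (does one codeword prefix another?):
  D='1' vs C='10': prefix -- VIOLATION

NO -- this is NOT a valid prefix code. D (1) is a prefix of C (10).


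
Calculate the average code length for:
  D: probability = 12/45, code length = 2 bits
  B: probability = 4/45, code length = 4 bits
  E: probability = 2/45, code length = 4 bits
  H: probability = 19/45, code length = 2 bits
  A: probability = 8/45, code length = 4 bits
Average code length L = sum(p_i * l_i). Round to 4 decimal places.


Weighted contributions p_i * l_i:
  D: (12/45) * 2 = 24/45
  B: (4/45) * 4 = 16/45
  E: (2/45) * 4 = 8/45
  H: (19/45) * 2 = 38/45
  A: (8/45) * 4 = 32/45
Sum = (24 + 16 + 8 + 38 + 32)/45 = 118/45

L = 118/45 = 2.6222 bits/symbol


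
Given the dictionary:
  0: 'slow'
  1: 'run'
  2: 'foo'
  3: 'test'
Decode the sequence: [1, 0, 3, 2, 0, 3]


Look up each index in the dictionary:
  1 -> 'run'
  0 -> 'slow'
  3 -> 'test'
  2 -> 'foo'
  0 -> 'slow'
  3 -> 'test'

Decoded: "run slow test foo slow test"


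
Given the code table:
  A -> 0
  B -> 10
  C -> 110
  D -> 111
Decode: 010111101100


Decoding:
0 -> A
10 -> B
111 -> D
10 -> B
110 -> C
0 -> A


Result: ABDBCA


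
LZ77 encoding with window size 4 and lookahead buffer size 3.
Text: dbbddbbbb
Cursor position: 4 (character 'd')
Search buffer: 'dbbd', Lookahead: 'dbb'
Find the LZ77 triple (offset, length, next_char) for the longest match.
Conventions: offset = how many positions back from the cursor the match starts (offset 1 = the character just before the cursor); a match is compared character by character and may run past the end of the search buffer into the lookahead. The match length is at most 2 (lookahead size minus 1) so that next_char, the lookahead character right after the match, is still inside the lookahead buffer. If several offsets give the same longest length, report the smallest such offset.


Try each offset into the search buffer:
  offset=1 (pos 3, char 'd'): match length 1
  offset=2 (pos 2, char 'b'): match length 0
  offset=3 (pos 1, char 'b'): match length 0
  offset=4 (pos 0, char 'd'): match length 2
Longest match has length 2 at offset 4.
next_char = character at position 4 + 2 = 6 -> 'b'

Best match: offset=4, length=2 (matching 'db' starting at position 0)
LZ77 triple: (4, 2, 'b')


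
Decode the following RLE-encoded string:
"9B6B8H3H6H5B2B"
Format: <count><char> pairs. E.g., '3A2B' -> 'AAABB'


Expanding each <count><char> pair:
  9B -> 'BBBBBBBBB'
  6B -> 'BBBBBB'
  8H -> 'HHHHHHHH'
  3H -> 'HHH'
  6H -> 'HHHHHH'
  5B -> 'BBBBB'
  2B -> 'BB'

Decoded = BBBBBBBBBBBBBBBHHHHHHHHHHHHHHHHHBBBBBBB


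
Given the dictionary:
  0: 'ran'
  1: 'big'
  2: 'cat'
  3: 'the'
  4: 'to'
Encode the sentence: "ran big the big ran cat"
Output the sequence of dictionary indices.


Look up each word in the dictionary:
  'ran' -> 0
  'big' -> 1
  'the' -> 3
  'big' -> 1
  'ran' -> 0
  'cat' -> 2

Encoded: [0, 1, 3, 1, 0, 2]


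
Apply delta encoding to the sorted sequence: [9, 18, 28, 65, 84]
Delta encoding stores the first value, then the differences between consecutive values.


First value: 9
Deltas:
  18 - 9 = 9
  28 - 18 = 10
  65 - 28 = 37
  84 - 65 = 19


Delta encoded: [9, 9, 10, 37, 19]


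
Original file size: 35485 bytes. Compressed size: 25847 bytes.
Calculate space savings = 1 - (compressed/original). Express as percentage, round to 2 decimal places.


ratio = compressed/original = 25847/35485 = 0.728392
savings = 1 - ratio = 1 - 0.728392 = 0.271608
as a percentage: 0.271608 * 100 = 27.16%

Space savings = 1 - 25847/35485 = 27.16%


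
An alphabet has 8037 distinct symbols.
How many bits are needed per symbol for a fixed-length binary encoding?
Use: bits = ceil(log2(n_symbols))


log2(8037) = 12.9724
Bracket: 2^12 = 4096 < 8037 <= 2^13 = 8192
So ceil(log2(8037)) = 13

bits = ceil(log2(8037)) = ceil(12.9724) = 13 bits


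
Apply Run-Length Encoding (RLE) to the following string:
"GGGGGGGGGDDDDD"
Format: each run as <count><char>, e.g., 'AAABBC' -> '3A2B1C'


Scanning runs left to right:
  i=0: run of 'G' x 9 -> '9G'
  i=9: run of 'D' x 5 -> '5D'

RLE = 9G5D


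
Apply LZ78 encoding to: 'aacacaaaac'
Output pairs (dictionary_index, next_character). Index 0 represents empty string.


LZ78 encoding steps:
Dictionary: {0: ''}
Step 1: w='' (idx 0), next='a' -> output (0, 'a'), add 'a' as idx 1
Step 2: w='a' (idx 1), next='c' -> output (1, 'c'), add 'ac' as idx 2
Step 3: w='ac' (idx 2), next='a' -> output (2, 'a'), add 'aca' as idx 3
Step 4: w='a' (idx 1), next='a' -> output (1, 'a'), add 'aa' as idx 4
Step 5: w='ac' (idx 2), end of input -> output (2, '')


Encoded: [(0, 'a'), (1, 'c'), (2, 'a'), (1, 'a'), (2, '')]


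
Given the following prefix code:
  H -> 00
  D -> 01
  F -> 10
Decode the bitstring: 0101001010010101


Decoding step by step:
Bits 01 -> D
Bits 01 -> D
Bits 00 -> H
Bits 10 -> F
Bits 10 -> F
Bits 01 -> D
Bits 01 -> D
Bits 01 -> D


Decoded message: DDHFFDDD


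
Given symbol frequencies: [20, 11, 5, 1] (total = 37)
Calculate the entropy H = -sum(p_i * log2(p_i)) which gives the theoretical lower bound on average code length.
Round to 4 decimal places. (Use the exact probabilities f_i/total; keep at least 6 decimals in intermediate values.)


Per-symbol terms -p_i * log2(p_i) with p_i = f_i/37:
  p = 20/37 = 0.540541: log2(p) = -0.887525, -p*log2(p) = 0.479743
  p = 11/37 = 0.297297: log2(p) = -1.750022, -p*log2(p) = 0.520277
  p = 5/37 = 0.135135: log2(p) = -2.887525, -p*log2(p) = 0.390206
  p = 1/37 = 0.027027: log2(p) = -5.209453, -p*log2(p) = 0.140796
H = 0.479743 + 0.520277 + 0.390206 + 0.140796 = 1.531022

H = 1.531 bits/symbol


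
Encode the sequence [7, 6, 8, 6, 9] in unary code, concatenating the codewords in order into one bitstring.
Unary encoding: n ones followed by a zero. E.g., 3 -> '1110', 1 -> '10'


Encode each number as n ones followed by a terminating 0:
  7 -> 11111110 (8 bits)
  6 -> 1111110 (7 bits)
  8 -> 111111110 (9 bits)
  6 -> 1111110 (7 bits)
  9 -> 1111111110 (10 bits)
Total length = 8 + 7 + 9 + 7 + 10 = 41 bits.

Unary([7, 6, 8, 6, 9]) = 11111110111111011111111011111101111111110 (41 bits)


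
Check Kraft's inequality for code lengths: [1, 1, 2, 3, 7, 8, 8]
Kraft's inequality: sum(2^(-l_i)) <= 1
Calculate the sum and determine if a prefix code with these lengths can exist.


Sum = 2^(-1) + 2^(-1) + 2^(-2) + 2^(-3) + 2^(-7) + 2^(-8) + 2^(-8)
    = 0.5 + 0.5 + 0.25 + 0.125 + 0.0078125 + 0.00390625 + 0.00390625
    = 356/256 = 1.390625
Since 1.390625 > 1, Kraft's inequality is NOT satisfied.
A prefix code with these lengths CANNOT exist.

Kraft sum = 1.390625. Not satisfied.


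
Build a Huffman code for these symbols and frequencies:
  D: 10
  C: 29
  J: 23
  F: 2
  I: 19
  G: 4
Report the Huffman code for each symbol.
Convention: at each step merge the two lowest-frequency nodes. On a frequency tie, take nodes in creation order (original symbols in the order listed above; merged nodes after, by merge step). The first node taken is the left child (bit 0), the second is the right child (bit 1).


Huffman tree construction:
Step 1: Merge F(2) + G(4) = 6
Step 2: Merge (F+G)(6) + D(10) = 16
Step 3: Merge ((F+G)+D)(16) + I(19) = 35
Step 4: Merge J(23) + C(29) = 52
Step 5: Merge (((F+G)+D)+I)(35) + (J+C)(52) = 87
Read each symbol's code off the tree from the root (left child = 0, right child = 1).

Codes:
  D: 001 (length 3)
  C: 11 (length 2)
  J: 10 (length 2)
  F: 0000 (length 4)
  I: 01 (length 2)
  G: 0001 (length 4)
Average code length: 196/87 = 2.2529 bits/symbol


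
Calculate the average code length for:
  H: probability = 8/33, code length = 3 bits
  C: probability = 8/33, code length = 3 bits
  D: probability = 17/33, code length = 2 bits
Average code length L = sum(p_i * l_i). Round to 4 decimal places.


Weighted contributions p_i * l_i:
  H: (8/33) * 3 = 24/33
  C: (8/33) * 3 = 24/33
  D: (17/33) * 2 = 34/33
Sum = (24 + 24 + 34)/33 = 82/33

L = 82/33 = 2.4848 bits/symbol


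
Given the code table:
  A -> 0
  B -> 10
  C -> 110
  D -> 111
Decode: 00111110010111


Decoding:
0 -> A
0 -> A
111 -> D
110 -> C
0 -> A
10 -> B
111 -> D


Result: AADCABD


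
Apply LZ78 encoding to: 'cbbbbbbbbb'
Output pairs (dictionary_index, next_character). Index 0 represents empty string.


LZ78 encoding steps:
Dictionary: {0: ''}
Step 1: w='' (idx 0), next='c' -> output (0, 'c'), add 'c' as idx 1
Step 2: w='' (idx 0), next='b' -> output (0, 'b'), add 'b' as idx 2
Step 3: w='b' (idx 2), next='b' -> output (2, 'b'), add 'bb' as idx 3
Step 4: w='bb' (idx 3), next='b' -> output (3, 'b'), add 'bbb' as idx 4
Step 5: w='bbb' (idx 4), end of input -> output (4, '')


Encoded: [(0, 'c'), (0, 'b'), (2, 'b'), (3, 'b'), (4, '')]


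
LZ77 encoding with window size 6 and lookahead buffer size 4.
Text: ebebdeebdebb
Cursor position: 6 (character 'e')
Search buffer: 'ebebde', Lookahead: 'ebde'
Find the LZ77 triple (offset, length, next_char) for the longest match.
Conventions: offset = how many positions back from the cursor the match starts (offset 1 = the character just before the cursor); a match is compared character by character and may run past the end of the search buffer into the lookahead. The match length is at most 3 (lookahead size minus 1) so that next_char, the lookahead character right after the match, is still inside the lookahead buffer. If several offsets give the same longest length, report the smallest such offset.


Try each offset into the search buffer:
  offset=1 (pos 5, char 'e'): match length 1
  offset=2 (pos 4, char 'd'): match length 0
  offset=3 (pos 3, char 'b'): match length 0
  offset=4 (pos 2, char 'e'): match length 3
  offset=5 (pos 1, char 'b'): match length 0
  offset=6 (pos 0, char 'e'): match length 2
Longest match has length 3 at offset 4.
next_char = character at position 6 + 3 = 9 -> 'e'

Best match: offset=4, length=3 (matching 'ebd' starting at position 2)
LZ77 triple: (4, 3, 'e')


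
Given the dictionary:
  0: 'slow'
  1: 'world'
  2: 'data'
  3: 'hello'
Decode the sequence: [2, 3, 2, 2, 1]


Look up each index in the dictionary:
  2 -> 'data'
  3 -> 'hello'
  2 -> 'data'
  2 -> 'data'
  1 -> 'world'

Decoded: "data hello data data world"


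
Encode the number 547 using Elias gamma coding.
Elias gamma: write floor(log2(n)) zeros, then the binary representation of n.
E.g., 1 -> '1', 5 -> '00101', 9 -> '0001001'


num_bits = floor(log2(547)) + 1 = 10
leading_zeros = num_bits - 1 = 9
binary(547) = 1000100011

Elias gamma(547) = '000000000' + '1000100011' = 0000000001000100011 (19 bits)


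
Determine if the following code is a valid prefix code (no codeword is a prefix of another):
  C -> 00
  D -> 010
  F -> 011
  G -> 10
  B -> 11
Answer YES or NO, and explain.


Checking each pair (does one codeword prefix another?):
  C='00' vs D='010': no prefix
  C='00' vs F='011': no prefix
  C='00' vs G='10': no prefix
  C='00' vs B='11': no prefix
  D='010' vs C='00': no prefix
  D='010' vs F='011': no prefix
  D='010' vs G='10': no prefix
  D='010' vs B='11': no prefix
  F='011' vs C='00': no prefix
  F='011' vs D='010': no prefix
  F='011' vs G='10': no prefix
  F='011' vs B='11': no prefix
  G='10' vs C='00': no prefix
  G='10' vs D='010': no prefix
  G='10' vs F='011': no prefix
  G='10' vs B='11': no prefix
  B='11' vs C='00': no prefix
  B='11' vs D='010': no prefix
  B='11' vs F='011': no prefix
  B='11' vs G='10': no prefix
No violation found over all pairs.

YES -- this is a valid prefix code. No codeword is a prefix of any other codeword.


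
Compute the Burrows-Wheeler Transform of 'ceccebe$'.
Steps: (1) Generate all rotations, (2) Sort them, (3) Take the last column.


Rotations (sorted):
  0: $ceccebe -> last char: e
  1: be$cecce -> last char: e
  2: ccebe$ce -> last char: e
  3: cebe$cec -> last char: c
  4: ceccebe$ -> last char: $
  5: e$cecceb -> last char: b
  6: ebe$cecc -> last char: c
  7: eccebe$c -> last char: c


BWT = eeec$bcc


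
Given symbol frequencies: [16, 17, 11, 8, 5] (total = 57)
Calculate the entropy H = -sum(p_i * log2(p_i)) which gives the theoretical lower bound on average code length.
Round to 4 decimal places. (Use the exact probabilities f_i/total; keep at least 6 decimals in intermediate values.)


Per-symbol terms -p_i * log2(p_i) with p_i = f_i/57:
  p = 16/57 = 0.280702: log2(p) = -1.832890, -p*log2(p) = 0.514495
  p = 17/57 = 0.298246: log2(p) = -1.745427, -p*log2(p) = 0.520566
  p = 11/57 = 0.192982: log2(p) = -2.373458, -p*log2(p) = 0.458036
  p = 8/57 = 0.140351: log2(p) = -2.832890, -p*log2(p) = 0.397599
  p = 5/57 = 0.087719: log2(p) = -3.510962, -p*log2(p) = 0.307979
H = 0.514495 + 0.520566 + 0.458036 + 0.397599 + 0.307979 = 2.198675

H = 2.1987 bits/symbol


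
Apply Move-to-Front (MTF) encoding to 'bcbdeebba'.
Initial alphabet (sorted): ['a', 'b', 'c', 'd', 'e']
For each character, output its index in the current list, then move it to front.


MTF encoding:
'b': index 1 in ['a', 'b', 'c', 'd', 'e'] -> ['b', 'a', 'c', 'd', 'e']
'c': index 2 in ['b', 'a', 'c', 'd', 'e'] -> ['c', 'b', 'a', 'd', 'e']
'b': index 1 in ['c', 'b', 'a', 'd', 'e'] -> ['b', 'c', 'a', 'd', 'e']
'd': index 3 in ['b', 'c', 'a', 'd', 'e'] -> ['d', 'b', 'c', 'a', 'e']
'e': index 4 in ['d', 'b', 'c', 'a', 'e'] -> ['e', 'd', 'b', 'c', 'a']
'e': index 0 in ['e', 'd', 'b', 'c', 'a'] -> ['e', 'd', 'b', 'c', 'a']
'b': index 2 in ['e', 'd', 'b', 'c', 'a'] -> ['b', 'e', 'd', 'c', 'a']
'b': index 0 in ['b', 'e', 'd', 'c', 'a'] -> ['b', 'e', 'd', 'c', 'a']
'a': index 4 in ['b', 'e', 'd', 'c', 'a'] -> ['a', 'b', 'e', 'd', 'c']


Output: [1, 2, 1, 3, 4, 0, 2, 0, 4]


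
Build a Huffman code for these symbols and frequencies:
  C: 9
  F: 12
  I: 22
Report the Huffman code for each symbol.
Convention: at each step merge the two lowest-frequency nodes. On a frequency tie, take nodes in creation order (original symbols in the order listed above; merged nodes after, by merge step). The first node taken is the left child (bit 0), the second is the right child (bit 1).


Huffman tree construction:
Step 1: Merge C(9) + F(12) = 21
Step 2: Merge (C+F)(21) + I(22) = 43
Read each symbol's code off the tree from the root (left child = 0, right child = 1).

Codes:
  C: 00 (length 2)
  F: 01 (length 2)
  I: 1 (length 1)
Average code length: 64/43 = 1.4884 bits/symbol


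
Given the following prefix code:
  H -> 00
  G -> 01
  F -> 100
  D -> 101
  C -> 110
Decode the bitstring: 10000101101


Decoding step by step:
Bits 100 -> F
Bits 00 -> H
Bits 101 -> D
Bits 101 -> D


Decoded message: FHDD


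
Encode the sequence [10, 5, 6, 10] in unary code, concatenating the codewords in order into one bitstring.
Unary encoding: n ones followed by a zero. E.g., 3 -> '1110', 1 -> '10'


Encode each number as n ones followed by a terminating 0:
  10 -> 11111111110 (11 bits)
  5 -> 111110 (6 bits)
  6 -> 1111110 (7 bits)
  10 -> 11111111110 (11 bits)
Total length = 11 + 6 + 7 + 11 = 35 bits.

Unary([10, 5, 6, 10]) = 11111111110111110111111011111111110 (35 bits)


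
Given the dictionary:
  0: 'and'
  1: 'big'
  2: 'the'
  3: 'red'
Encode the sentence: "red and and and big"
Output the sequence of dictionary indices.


Look up each word in the dictionary:
  'red' -> 3
  'and' -> 0
  'and' -> 0
  'and' -> 0
  'big' -> 1

Encoded: [3, 0, 0, 0, 1]


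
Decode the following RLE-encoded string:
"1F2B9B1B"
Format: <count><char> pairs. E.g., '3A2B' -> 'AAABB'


Expanding each <count><char> pair:
  1F -> 'F'
  2B -> 'BB'
  9B -> 'BBBBBBBBB'
  1B -> 'B'

Decoded = FBBBBBBBBBBBB


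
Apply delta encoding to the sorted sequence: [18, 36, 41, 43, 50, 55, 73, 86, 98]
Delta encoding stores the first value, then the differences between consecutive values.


First value: 18
Deltas:
  36 - 18 = 18
  41 - 36 = 5
  43 - 41 = 2
  50 - 43 = 7
  55 - 50 = 5
  73 - 55 = 18
  86 - 73 = 13
  98 - 86 = 12


Delta encoded: [18, 18, 5, 2, 7, 5, 18, 13, 12]


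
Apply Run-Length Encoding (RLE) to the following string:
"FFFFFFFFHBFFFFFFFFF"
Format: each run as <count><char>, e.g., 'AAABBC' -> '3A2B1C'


Scanning runs left to right:
  i=0: run of 'F' x 8 -> '8F'
  i=8: run of 'H' x 1 -> '1H'
  i=9: run of 'B' x 1 -> '1B'
  i=10: run of 'F' x 9 -> '9F'

RLE = 8F1H1B9F


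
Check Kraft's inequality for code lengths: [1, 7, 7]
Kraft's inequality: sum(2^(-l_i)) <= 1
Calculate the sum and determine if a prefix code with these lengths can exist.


Sum = 2^(-1) + 2^(-7) + 2^(-7)
    = 0.5 + 0.0078125 + 0.0078125
    = 66/128 = 0.515625
Since 0.515625 <= 1, Kraft's inequality IS satisfied.
A prefix code with these lengths CAN exist.

Kraft sum = 0.515625. Satisfied.


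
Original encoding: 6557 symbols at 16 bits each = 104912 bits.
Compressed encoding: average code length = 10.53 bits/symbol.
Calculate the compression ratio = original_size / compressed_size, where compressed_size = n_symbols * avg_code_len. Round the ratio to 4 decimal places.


original_size = n_symbols * orig_bits = 6557 * 16 = 104912 bits
compressed_size = n_symbols * avg_code_len = 6557 * 10.53 = 69045.21 bits
ratio = original_size / compressed_size = 104912 / 69045.21 = 1.5195

Compression ratio = 1.5195


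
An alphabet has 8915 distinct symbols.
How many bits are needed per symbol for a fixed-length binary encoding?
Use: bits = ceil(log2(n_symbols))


log2(8915) = 13.122
Bracket: 2^13 = 8192 < 8915 <= 2^14 = 16384
So ceil(log2(8915)) = 14

bits = ceil(log2(8915)) = ceil(13.122) = 14 bits


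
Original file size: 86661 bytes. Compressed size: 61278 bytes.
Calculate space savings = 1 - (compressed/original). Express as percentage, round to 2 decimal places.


ratio = compressed/original = 61278/86661 = 0.7071
savings = 1 - ratio = 1 - 0.7071 = 0.2929
as a percentage: 0.2929 * 100 = 29.29%

Space savings = 1 - 61278/86661 = 29.29%


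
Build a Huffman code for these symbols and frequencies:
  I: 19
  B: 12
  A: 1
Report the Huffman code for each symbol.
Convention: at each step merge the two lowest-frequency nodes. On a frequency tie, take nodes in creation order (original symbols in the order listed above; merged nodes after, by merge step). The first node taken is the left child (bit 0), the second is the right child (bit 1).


Huffman tree construction:
Step 1: Merge A(1) + B(12) = 13
Step 2: Merge (A+B)(13) + I(19) = 32
Read each symbol's code off the tree from the root (left child = 0, right child = 1).

Codes:
  I: 1 (length 1)
  B: 01 (length 2)
  A: 00 (length 2)
Average code length: 45/32 = 1.4063 bits/symbol


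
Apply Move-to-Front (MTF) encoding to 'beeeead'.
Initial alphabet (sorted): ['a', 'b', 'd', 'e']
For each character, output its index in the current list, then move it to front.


MTF encoding:
'b': index 1 in ['a', 'b', 'd', 'e'] -> ['b', 'a', 'd', 'e']
'e': index 3 in ['b', 'a', 'd', 'e'] -> ['e', 'b', 'a', 'd']
'e': index 0 in ['e', 'b', 'a', 'd'] -> ['e', 'b', 'a', 'd']
'e': index 0 in ['e', 'b', 'a', 'd'] -> ['e', 'b', 'a', 'd']
'e': index 0 in ['e', 'b', 'a', 'd'] -> ['e', 'b', 'a', 'd']
'a': index 2 in ['e', 'b', 'a', 'd'] -> ['a', 'e', 'b', 'd']
'd': index 3 in ['a', 'e', 'b', 'd'] -> ['d', 'a', 'e', 'b']


Output: [1, 3, 0, 0, 0, 2, 3]
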